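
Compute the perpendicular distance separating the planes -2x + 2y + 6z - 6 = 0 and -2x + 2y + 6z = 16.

With common normal n = (-2, 2, 6) (|n| = 2√11), the distance is |6 − 16|/|n| = 10/(2√11) = 5/√11.

5√11/11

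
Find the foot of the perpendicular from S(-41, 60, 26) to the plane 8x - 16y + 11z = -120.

(-25, 28, 48)

The perpendicular from S has direction n = (8, -16, 11): r = (-41, 60, 26) + t(8, -16, 11).
Substitute into the plane: n·(S + tn) = -120 gives -1002 + 441t = -120, so t = 2.
Foot = (-41, 60, 26) + 2·(8, -16, 11) = (-25, 28, 48).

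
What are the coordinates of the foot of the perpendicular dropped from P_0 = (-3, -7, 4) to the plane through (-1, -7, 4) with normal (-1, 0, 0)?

n = (-1, 0, 0), |n|² = 1, and n·P_0 − 1 = 2.
t = 2/1 = 2, so the foot is P_0 − t·n = (-3, -7, 4) − 2·(-1, 0, 0) = (-1, -7, 4).

(-1, -7, 4)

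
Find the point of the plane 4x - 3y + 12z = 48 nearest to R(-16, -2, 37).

(-24, 4, 13)

The perpendicular from R has direction n = (4, -3, 12): r = (-16, -2, 37) + μ(4, -3, 12).
Substitute into the plane: n·(R + μn) = 48 gives 386 + 169μ = 48, so μ = -2.
Foot = (-16, -2, 37) + (-2)·(4, -3, 12) = (-24, 4, 13).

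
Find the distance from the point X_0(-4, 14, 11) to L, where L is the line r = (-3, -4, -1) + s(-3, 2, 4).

4√13

Direction vector d = (-3, 2, 4).
AP = (-1, 18, 12), and AP × d = (48, -32, 52).
|AP × d|² = 6032 and |d|² = 29, so the distance is √(6032/29) = √208 = 4√13.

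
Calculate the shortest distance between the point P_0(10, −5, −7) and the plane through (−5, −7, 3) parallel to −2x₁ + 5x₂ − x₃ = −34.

10/√30

Parallel planes share the normal n = (−2, 5, −1); since (−5, −7, 3) lies on the plane, its equation is −2x₁ + 5x₂ − x₃ = -28.
n = (−2, 5, −1); n·P − (-28) = -10; |n| = √30; distance = 10/√30.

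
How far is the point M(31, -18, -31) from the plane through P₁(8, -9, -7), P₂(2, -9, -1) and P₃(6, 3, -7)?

15√73/73

P₁P₂ = (-6, 0, 6) and P₁P₃ = (-2, 12, 0), so a normal is n = P₁P₂ × P₁P₃ = (-72, -12, -72).
n = (-72, -12, -72); n·P − 36 = 180; |n| = 12√73; distance = 180/(12√73) = 15√73/73.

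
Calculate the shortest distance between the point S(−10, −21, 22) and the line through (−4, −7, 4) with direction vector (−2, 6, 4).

2√139

Direction vector d = (−2, 6, 4).
AP = (−6, −14, 18); AP·d = 0, |AP|² = 556, |d|² = 56.
distance² = |AP|² − (AP·d)²/|d|² = 556 − 0/56 = 556, so the distance is 2√139.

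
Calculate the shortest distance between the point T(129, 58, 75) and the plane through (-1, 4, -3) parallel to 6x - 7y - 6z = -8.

6

Parallel planes share the normal n = (6, -7, -6); since (-1, 4, -3) lies on the plane, its equation is 6x - 7y - 6z = -16.
Then n·(129, 58, 75) - (-16) = -66.
|n| = √(36 + 49 + 36) = 11, so the distance is |-66|/11 = 6.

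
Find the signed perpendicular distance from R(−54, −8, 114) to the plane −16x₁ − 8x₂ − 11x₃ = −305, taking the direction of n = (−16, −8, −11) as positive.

n·R − (-305) = -21.
|n| = 21, so the signed distance is -21/21 = -1.

-1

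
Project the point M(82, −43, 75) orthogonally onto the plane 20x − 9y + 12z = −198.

(-18, 2, 15)

The perpendicular from M has direction n = (20, −9, 12): r = (82, −43, 75) + μ(20, −9, 12).
Substitute into the plane: n·(M + μn) = -198 gives 2927 + 625μ = -198, so μ = -5.
Foot = (82, −43, 75) + (-5)·(20, −9, 12) = (−18, 2, 15).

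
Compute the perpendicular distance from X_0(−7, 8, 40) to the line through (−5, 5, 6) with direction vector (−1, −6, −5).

√611

Direction vector d = (−1, −6, −5).
AP = (−2, 3, 34), and AP × d = (189, −44, 15).
|AP × d|² = 37882 and |d|² = 62, so the distance is √(37882/62) = √611.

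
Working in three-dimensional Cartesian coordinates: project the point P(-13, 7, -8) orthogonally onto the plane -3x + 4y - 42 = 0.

(-10, 3, -8)

n = (-3, 4, 0), |n|² = 25, and n·P − 42 = 25.
t = 25/25 = 1, so the foot is P − t·n = (-13, 7, -8) − 1·(-3, 4, 0) = (-10, 3, -8).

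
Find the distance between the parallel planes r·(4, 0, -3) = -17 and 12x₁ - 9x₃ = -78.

9/5

Divide the second equation by 3 to match normals: 4x₁ - 3x₃ = -26.
With common normal n = (4, 0, -3) (|n| = 5), the distance is |(-17) − (-26)|/|n| = 9/5.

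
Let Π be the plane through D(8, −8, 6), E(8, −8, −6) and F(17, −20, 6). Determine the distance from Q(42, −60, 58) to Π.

4

DE = (0, 0, −12) and DF = (9, −12, 0), so a normal is n = DE × DF = (−144, −108, 0).
d = |(-144)·42 + (-108)·(-60) − (-288)| / √(20736 + 11664 + 0) = |720| / 180 = 4.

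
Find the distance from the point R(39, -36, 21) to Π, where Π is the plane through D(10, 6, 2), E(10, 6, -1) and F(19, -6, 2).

2

DE = (0, 0, -3) and DF = (9, -12, 0), so a normal is n = DE × DF = (-36, -27, 0).
Then n·(39, -36, 21) - (-522) = 90.
|n| = √(1296 + 729 + 0) = 45, so the distance is |90|/45 = 2.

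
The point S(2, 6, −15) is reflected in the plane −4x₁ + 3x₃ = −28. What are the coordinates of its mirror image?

n = (−4, 0, 3), |n|² = 25, n·S − (-28) = -25, so t = -25/25 = -1.
Foot F = S − (-1)·n = (−2, 6, −12); the reflection is 2F − S = (−6, 6, −9).

(-6, 6, -9)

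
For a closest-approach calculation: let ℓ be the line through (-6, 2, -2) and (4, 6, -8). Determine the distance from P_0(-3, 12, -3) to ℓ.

6√2

A direction vector is d = (10, 4, -6).
AP = (3, 10, -1), and AP × d = (-56, 8, -88).
|AP × d|² = 10944 and |d|² = 152, so the distance is √(10944/152) = √72 = 6√2.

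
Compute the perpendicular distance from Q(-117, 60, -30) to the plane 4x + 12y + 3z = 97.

5

Normal vector n = (4, 12, 3), and n·(-117, 60, -30) - 97 = 65.
|n| = √(16 + 144 + 9) = 13, so the distance is |65|/13 = 5.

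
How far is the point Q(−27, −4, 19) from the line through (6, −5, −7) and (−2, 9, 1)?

A direction vector is d = (−8, 14, 8).
AP = (−33, 1, 26); AP·d = 486, |AP|² = 1766, |d|² = 324.
distance² = |AP|² − (AP·d)²/|d|² = 1766 − 236196/324 = 1037, so the distance is √1037.

√1037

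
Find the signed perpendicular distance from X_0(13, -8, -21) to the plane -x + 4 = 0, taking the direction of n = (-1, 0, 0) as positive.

n·X_0 − (-4) = -9.
|n| = 1, so the signed distance is -9/1 = -9.

-9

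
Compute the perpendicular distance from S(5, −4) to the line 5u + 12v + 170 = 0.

147/13

The normal to the line is n = (5, 12) with |n| = 13.
|n·S − (-170)| = |-23 − (-170)| = 147, so the distance is 147/13.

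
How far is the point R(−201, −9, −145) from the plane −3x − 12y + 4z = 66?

d = |(-3)·(-201) + (-12)·(-9) + 4·(-145) − 66| / √(9 + 144 + 16) = |65| / 13 = 5.

5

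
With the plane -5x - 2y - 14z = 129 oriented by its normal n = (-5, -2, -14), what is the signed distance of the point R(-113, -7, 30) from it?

2

n·R − 129 = 30.
|n| = 15, so the signed distance is 30/15 = 2.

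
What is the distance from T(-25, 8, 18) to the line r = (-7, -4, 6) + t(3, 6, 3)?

Direction vector d = (3, 6, 3).
AP = (-18, 12, 12), and AP × d = (-36, 90, -144).
|AP × d|² = 30132 and |d|² = 54, so the distance is √(30132/54) = √558 = 3√62.

3√62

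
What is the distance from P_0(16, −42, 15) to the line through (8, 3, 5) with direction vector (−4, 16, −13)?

5√17

Direction vector d = (−4, 16, −13).
AP = (8, −45, 10); AP·d = -882, |AP|² = 2189, |d|² = 441.
distance² = |AP|² − (AP·d)²/|d|² = 2189 − 777924/441 = 425, so the distance is 5√17.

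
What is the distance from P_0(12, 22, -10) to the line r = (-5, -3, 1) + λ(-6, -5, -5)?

√691

Direction vector d = (-6, -5, -5).
AP = (17, 25, -11); AP·d = -172, |AP|² = 1035, |d|² = 86.
distance² = |AP|² − (AP·d)²/|d|² = 1035 − 29584/86 = 691, so the distance is √691.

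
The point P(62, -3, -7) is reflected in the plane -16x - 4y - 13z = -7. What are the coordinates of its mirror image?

(-2, -19, -59)

With n = (-16, -4, -13), the signed offset is (n·P − (-7))/|n|² = -882/441 = -2.
P' = P − 2t·n = (62, -3, -7) − (-4)·(-16, -4, -13) = (-2, -19, -59).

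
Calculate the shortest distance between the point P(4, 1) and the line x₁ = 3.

1

d = |1·4 + 0·1 − 3| / √(1 + 0) = |1|/1 = 1.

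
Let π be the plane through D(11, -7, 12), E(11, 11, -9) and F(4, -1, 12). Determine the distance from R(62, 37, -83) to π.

4

DE = (0, 18, -21) and DF = (-7, 6, 0), so a normal is n = DE × DF = (126, 147, 126).
Then n·(62, 37, -83) - 1869 = 924.
|n| = √(15876 + 21609 + 15876) = 231, so the distance is |924|/231 = 4.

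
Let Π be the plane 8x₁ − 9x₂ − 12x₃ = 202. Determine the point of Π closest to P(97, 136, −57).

(1633/17, 2330/17, -945/17)

n = (8, −9, −12), |n|² = 289, and n·P − 202 = 34.
t = 34/289 = 2/17, so the foot is P − t·n = (97, 136, −57) − (2/17)·(8, −9, −12) = (1633/17, 2330/17, −945/17).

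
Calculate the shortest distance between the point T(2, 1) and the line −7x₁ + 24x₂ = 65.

The normal to the line is n = (−7, 24) with |n| = 25.
|n·T − 65| = |10 − 65| = 55, so the distance is 55/25 = 11/5.

11/5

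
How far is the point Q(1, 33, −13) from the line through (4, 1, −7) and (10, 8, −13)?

3√65

A direction vector is d = (6, 7, −6).
AP = (−3, 32, −6); AP·d = 242, |AP|² = 1069, |d|² = 121.
distance² = |AP|² − (AP·d)²/|d|² = 1069 − 58564/121 = 585, so the distance is 3√65.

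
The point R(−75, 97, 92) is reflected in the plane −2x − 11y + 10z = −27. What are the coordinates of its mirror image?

(-1117/15, 1499/15, 268/3)

With n = (−2, −11, 10), the signed offset is (n·R − (-27))/|n|² = 30/225 = 2/15.
R' = R − 2t·n = (−75, 97, 92) − (4/15)·(−2, −11, 10) = (−1117/15, 1499/15, 268/3).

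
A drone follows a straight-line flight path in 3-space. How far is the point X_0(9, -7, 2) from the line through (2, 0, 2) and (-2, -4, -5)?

7√2

A direction vector is d = (-4, -4, -7).
AP = (7, -7, 0); AP·d = 0, |AP|² = 98, |d|² = 81.
distance² = |AP|² − (AP·d)²/|d|² = 98 − 0/81 = 98, so the distance is 7√2.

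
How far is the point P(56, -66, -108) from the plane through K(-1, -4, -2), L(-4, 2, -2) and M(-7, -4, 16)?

KL = (-3, 6, 0) and KM = (-6, 0, 18), so a normal is n = KL × KM = (108, 54, 36).
d = |108·56 + 54·(-66) + 36·(-108) − (-396)| / √(11664 + 2916 + 1296) = |-1008| / 126 = 8.

8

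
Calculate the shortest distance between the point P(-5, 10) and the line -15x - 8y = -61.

The normal to the line is n = (-15, -8) with |n| = 17.
|n·P − (-61)| = |-5 − (-61)| = 56, so the distance is 56/17.

56/17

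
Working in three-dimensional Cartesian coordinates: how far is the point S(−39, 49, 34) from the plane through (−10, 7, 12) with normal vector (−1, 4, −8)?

The plane has equation n·(r − (−10, 7, 12)) = 0, i.e. n·r = -58.
Then n·(−39, 49, 34) − (−58) = 21.
|n| = √(1 + 16 + 64) = 9, so the distance is |21|/9 = 7/3.

7/3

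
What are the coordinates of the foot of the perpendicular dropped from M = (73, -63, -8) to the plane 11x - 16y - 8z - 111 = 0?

The perpendicular from M has direction n = (11, -16, -8): r = (73, -63, -8) + λ(11, -16, -8).
Substitute into the plane: n·(M + λn) = 111 gives 1875 + 441λ = 111, so λ = -4.
Foot = (73, -63, -8) + (-4)·(11, -16, -8) = (29, 1, 24).

(29, 1, 24)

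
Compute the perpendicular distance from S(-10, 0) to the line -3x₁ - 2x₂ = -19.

49/√13

The normal to the line is n = (-3, -2) with |n| = √13.
|n·S − (-19)| = |30 − (-19)| = 49, so the distance is 49/√13.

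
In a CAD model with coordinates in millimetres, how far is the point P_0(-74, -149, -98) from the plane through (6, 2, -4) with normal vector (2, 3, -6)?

The plane has equation n·(r − (6, 2, -4)) = 0, i.e. n·r = 42.
Then n·(-74, -149, -98) - 42 = -49.
|n| = √(4 + 9 + 36) = 7, so the distance is |-49|/7 = 7.

7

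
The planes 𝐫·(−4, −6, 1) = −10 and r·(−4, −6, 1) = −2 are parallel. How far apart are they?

8√53/53

With common normal n = (−4, −6, 1) (|n| = √53), the distance is |(-10) − (-2)|/|n| = 8/√53 = 8√53/53.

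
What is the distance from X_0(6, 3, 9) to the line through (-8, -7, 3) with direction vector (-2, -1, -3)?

6√3

Direction vector d = (-2, -1, -3).
AP = (14, 10, 6); AP·d = -56, |AP|² = 332, |d|² = 14.
distance² = |AP|² − (AP·d)²/|d|² = 332 − 3136/14 = 108, so the distance is 6√3.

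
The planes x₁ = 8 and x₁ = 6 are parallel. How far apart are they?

2

With common normal n = (1, 0, 0) (|n| = 1), the distance is |8 − 6|/|n| = 2/1 = 2.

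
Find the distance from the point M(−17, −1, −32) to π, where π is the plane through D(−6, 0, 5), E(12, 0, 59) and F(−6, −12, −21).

11/23

DE = (18, 0, 54) and DF = (0, −12, −26), so a normal is n = DE × DF = (648, 468, −216).
n = (648, 468, −216); n·P − (-4968) = 396; |n| = 828; distance = 396/828 = 11/23.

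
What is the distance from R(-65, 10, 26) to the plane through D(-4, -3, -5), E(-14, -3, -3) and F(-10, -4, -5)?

DE = (-10, 0, 2) and DF = (-6, -1, 0), so a normal is n = DE × DF = (2, -12, 10).
Then n·(-65, 10, 26) - (-22) = 32.
|n| = √(4 + 144 + 100) = 2√62, so the distance is |32|/(2√62) = 16/√62.

8√62/31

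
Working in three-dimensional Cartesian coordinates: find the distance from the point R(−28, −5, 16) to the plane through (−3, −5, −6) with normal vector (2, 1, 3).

The plane has equation n·(r − (−3, −5, −6)) = 0, i.e. n·r = -29.
Then n·(−28, −5, 16) − (−29) = 16.
|n| = √(4 + 1 + 9) = √14, so the distance is |16|/√14 = 16/√14.

16/√14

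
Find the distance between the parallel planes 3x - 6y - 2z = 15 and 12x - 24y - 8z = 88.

1

Divide the second equation by 4 to match normals: 3x - 6y - 2z = 22.
With common normal n = (3, -6, -2) (|n| = 7), the distance is |15 − 22|/|n| = 7/7 = 1.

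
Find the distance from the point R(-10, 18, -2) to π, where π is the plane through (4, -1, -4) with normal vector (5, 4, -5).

The plane has equation n·(r − (4, -1, -4)) = 0, i.e. n·r = 36.
Then n·(-10, 18, -2) - 36 = -4.
|n| = √(25 + 16 + 25) = √66, so the distance is |-4|/√66 = 2√66/33.

4/√66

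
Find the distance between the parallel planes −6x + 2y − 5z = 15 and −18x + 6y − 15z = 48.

√65/65

Divide the second equation by 3 to match normals: −6x + 2y − 5z = 16.
With common normal n = (−6, 2, −5) (|n| = √65), the distance is |15 − 16|/|n| = 1/√65.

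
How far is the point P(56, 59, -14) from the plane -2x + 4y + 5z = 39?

Normal vector n = (-2, 4, 5), and n·(56, 59, -14) - 39 = 15.
|n| = √(4 + 16 + 25) = 3√5, so the distance is |15|/(3√5) = √5.

√5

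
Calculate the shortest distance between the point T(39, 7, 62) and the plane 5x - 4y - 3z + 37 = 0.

n = (5, -4, -3); n·P − (-37) = 18; |n| = 5√2; distance = 18/(5√2) = 9√2/5.

9√2/5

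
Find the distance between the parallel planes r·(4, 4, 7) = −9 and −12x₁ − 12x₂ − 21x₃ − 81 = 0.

Divide the second equation by -3 to match normals: 4x₁ + 4x₂ + 7x₃ = -27.
Both planes have normal n = (4, 4, 7), |n| = 9. Any point on the first plane is at distance |(-27) − (-9)|/|n| = 18/9 = 2 from the second.

2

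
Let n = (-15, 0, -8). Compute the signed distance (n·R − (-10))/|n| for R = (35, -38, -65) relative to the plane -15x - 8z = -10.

5/17

n·R − (-10) = 5.
|n| = 17, so the signed distance is 5/17.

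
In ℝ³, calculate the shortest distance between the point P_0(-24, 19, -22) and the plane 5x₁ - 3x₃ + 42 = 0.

12/√34

n = (5, 0, -3); n·P − (-42) = -12; |n| = √34; distance = 12/√34 = 6√34/17.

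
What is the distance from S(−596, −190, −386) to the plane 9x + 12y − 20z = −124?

8

n = (9, 12, −20); n·P − (-124) = 200; |n| = 25; distance = 200/25 = 8.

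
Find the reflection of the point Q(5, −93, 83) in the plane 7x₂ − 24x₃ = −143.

(5, -37, -109)

n = (0, 7, −24), |n|² = 625, n·Q − (-143) = -2500, so t = -2500/625 = -4.
Foot F = Q − (-4)·n = (5, −65, −13); the reflection is 2F − Q = (5, −37, −109).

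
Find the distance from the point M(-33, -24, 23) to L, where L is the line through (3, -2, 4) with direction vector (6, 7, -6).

√205

Direction vector d = (6, 7, -6).
AP = (-36, -22, 19), and AP × d = (-1, -102, -120).
|AP × d|² = 24805 and |d|² = 121, so the distance is √(24805/121) = √205.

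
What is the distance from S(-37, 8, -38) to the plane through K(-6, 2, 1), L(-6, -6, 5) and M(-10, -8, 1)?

KL = (0, -8, 4) and KM = (-4, -10, 0), so a normal is n = KL × KM = (40, -16, -32).
d = |40·(-37) + (-16)·8 + (-32)·(-38) − (-304)| / √(1600 + 256 + 1024) = |-88| / (24√5) = 11/(3√5).

11√5/15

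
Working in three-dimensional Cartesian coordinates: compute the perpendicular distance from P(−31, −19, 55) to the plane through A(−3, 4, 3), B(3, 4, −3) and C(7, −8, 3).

29/√97

AB = (6, 0, −6) and AC = (10, −12, 0), so a normal is n = AB × AC = (−72, −60, −72).
d = |(-72)·(-31) + (-60)·(-19) + (-72)·55 − (-240)| / √(5184 + 3600 + 5184) = |-348| / (12√97) = 29√97/97.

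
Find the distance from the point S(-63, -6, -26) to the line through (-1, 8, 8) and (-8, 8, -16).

2√674

A direction vector is d = (-7, 0, -24).
AP = (-62, -14, -34), and AP × d = (336, -1250, -98).
|AP × d|² = 1685000 and |d|² = 625, so the distance is √(1685000/625) = √2696 = 2√674.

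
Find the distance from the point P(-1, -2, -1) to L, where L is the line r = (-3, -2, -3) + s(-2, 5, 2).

2√2

Direction vector d = (-2, 5, 2).
AP = (2, 0, 2), and AP × d = (-10, -8, 10).
|AP × d|² = 264 and |d|² = 33, so the distance is √(264/33) = √8 = 2√2.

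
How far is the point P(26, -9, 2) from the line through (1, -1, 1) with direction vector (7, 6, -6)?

Direction vector d = (7, 6, -6).
AP = (25, -8, 1), and AP × d = (42, 157, 206).
|AP × d|² = 68849 and |d|² = 121, so the distance is √(68849/121) = √569.

√569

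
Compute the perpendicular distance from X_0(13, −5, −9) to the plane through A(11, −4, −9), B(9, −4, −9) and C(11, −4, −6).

AB = (−2, 0, 0) and AC = (0, 0, 3), so a normal is n = AB × AC = (0, 6, 0).
n = (0, 6, 0); n·P − (-24) = -6; |n| = 6; distance = 6/6 = 1.

1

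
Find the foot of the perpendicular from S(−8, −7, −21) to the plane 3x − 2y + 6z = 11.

(1, -13, -3)

The perpendicular from S has direction n = (3, −2, 6): r = (−8, −7, −21) + μ(3, −2, 6).
Substitute into the plane: n·(S + μn) = 11 gives -136 + 49μ = 11, so μ = 3.
Foot = (−8, −7, −21) + 3·(3, −2, 6) = (1, −13, −3).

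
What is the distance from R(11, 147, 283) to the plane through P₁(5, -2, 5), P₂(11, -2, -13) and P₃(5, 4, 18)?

P₁P₂ = (6, 0, -18) and P₁P₃ = (0, 6, 13), so a normal is n = P₁P₂ × P₁P₃ = (108, -78, 36).
Then n·(11, 147, 283) - 876 = -966.
|n| = √(11664 + 6084 + 1296) = 138, so the distance is |-966|/138 = 7.

7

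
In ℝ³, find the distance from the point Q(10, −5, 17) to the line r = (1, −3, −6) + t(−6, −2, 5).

Direction vector d = (−6, −2, 5).
AP = (9, −2, 23); AP·d = 65, |AP|² = 614, |d|² = 65.
distance² = |AP|² − (AP·d)²/|d|² = 614 − 4225/65 = 549, so the distance is 3√61.

3√61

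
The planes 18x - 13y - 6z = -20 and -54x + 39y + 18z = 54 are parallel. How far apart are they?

Divide the second equation by -3 to match normals: 18x - 13y - 6z = -18.
Both planes have normal n = (18, -13, -6), |n| = 23. Any point on the first plane is at distance |(-18) − (-20)|/|n| = 2/23 from the second.

2/23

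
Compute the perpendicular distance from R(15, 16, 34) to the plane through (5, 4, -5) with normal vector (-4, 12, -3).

The plane has equation n·(r − (5, 4, -5)) = 0, i.e. n·r = 43.
d = |(-4)·15 + 12·16 + (-3)·34 − 43| / √(16 + 144 + 9) = |-13| / 13 = 1.

1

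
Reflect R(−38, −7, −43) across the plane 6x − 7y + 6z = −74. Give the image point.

(-2, -49, -7)

With n = (6, −7, 6), the signed offset is (n·R − (-74))/|n|² = -363/121 = -3.
R' = R − 2t·n = (−38, −7, −43) − (-6)·(6, −7, 6) = (−2, −49, −7).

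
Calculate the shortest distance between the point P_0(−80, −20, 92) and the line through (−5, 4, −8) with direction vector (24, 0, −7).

Direction vector d = (24, 0, −7).
AP = (−75, −24, 100), and AP × d = (168, 1875, 576).
|AP × d|² = 3875625 and |d|² = 625, so the distance is √(3875625/625) = √6201 = 3√689.

3√689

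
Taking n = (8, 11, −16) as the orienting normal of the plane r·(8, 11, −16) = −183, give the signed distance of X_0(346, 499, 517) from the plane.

8

n·X_0 − (-183) = 168.
|n| = 21, so the signed distance is 168/21 = 8.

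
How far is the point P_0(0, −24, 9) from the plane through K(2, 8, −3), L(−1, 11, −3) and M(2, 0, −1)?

7√2/3

KL = (−3, 3, 0) and KM = (0, −8, 2), so a normal is n = KL × KM = (6, 6, 24).
n = (6, 6, 24); n·P − (-12) = 84; |n| = 18√2; distance = 84/(18√2) = 7√2/3.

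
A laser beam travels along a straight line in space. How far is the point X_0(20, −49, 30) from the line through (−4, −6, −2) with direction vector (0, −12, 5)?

Direction vector d = (0, −12, 5).
AP = (24, −43, 32); AP·d = 676, |AP|² = 3449, |d|² = 169.
distance² = |AP|² − (AP·d)²/|d|² = 3449 − 456976/169 = 745, so the distance is √745.

√745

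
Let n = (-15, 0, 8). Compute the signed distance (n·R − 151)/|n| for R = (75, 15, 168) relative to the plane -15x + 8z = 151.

4

n·R − 151 = 68.
|n| = 17, so the signed distance is 68/17 = 4.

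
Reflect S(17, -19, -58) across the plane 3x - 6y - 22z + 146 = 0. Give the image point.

With n = (3, -6, -22), the signed offset is (n·S − (-146))/|n|² = 1587/529 = 3.
S' = S − 2t·n = (17, -19, -58) − 6·(3, -6, -22) = (-1, 17, 74).

(-1, 17, 74)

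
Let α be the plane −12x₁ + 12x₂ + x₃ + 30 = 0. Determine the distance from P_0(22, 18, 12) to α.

6/17

n = (−12, 12, 1); n·P − (-30) = -6; |n| = 17; distance = 6/17.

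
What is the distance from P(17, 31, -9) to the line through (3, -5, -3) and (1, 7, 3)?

6√22

A direction vector is d = (-2, 12, 6).
AP = (14, 36, -6), and AP × d = (288, -72, 240).
|AP × d|² = 145728 and |d|² = 184, so the distance is √(145728/184) = √792 = 6√22.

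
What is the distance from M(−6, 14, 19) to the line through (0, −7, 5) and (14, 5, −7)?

A direction vector is d = (14, 12, −12).
AP = (−6, 21, 14), and AP × d = (−420, 124, −366).
|AP × d|² = 325732 and |d|² = 484, so the distance is √(325732/484) = √673.

√673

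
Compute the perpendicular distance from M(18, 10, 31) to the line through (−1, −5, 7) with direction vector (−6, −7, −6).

√73

Direction vector d = (−6, −7, −6).
AP = (19, 15, 24); AP·d = -363, |AP|² = 1162, |d|² = 121.
distance² = |AP|² − (AP·d)²/|d|² = 1162 − 131769/121 = 73, so the distance is √73.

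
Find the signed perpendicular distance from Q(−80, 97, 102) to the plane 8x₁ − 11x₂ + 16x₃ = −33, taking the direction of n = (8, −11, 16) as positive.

-2

n·Q − (-33) = -42.
|n| = 21, so the signed distance is -42/21 = -2.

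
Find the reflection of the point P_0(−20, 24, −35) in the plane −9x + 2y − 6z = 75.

n = (−9, 2, −6), |n|² = 121, n·P_0 − 75 = 363, so t = 363/121 = 3.
Foot F = P_0 − 3·n = (7, 18, −17); the reflection is 2F − P_0 = (34, 12, 1).

(34, 12, 1)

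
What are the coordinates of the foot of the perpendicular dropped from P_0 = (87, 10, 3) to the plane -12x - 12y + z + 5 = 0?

(39, -38, 7)

n = (-12, -12, 1), |n|² = 289, and n·P_0 − (-5) = -1156.
t = -1156/289 = -4, so the foot is P_0 − t·n = (87, 10, 3) − (-4)·(-12, -12, 1) = (39, -38, 7).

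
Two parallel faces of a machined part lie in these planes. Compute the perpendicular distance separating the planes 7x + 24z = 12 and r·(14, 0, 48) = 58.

17/25

Divide the second equation by 2 to match normals: 7x + 24z = 29.
Both planes have normal n = (7, 0, 24), |n| = 25. Any point on the first plane is at distance |29 − 12|/|n| = 17/25 from the second.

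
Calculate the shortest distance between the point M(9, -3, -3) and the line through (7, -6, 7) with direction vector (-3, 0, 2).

Direction vector d = (-3, 0, 2).
AP = (2, 3, -10), and AP × d = (6, 26, 9).
|AP × d|² = 793 and |d|² = 13, so the distance is √(793/13) = √61.

√61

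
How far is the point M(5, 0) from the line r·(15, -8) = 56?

19/17

The normal to the line is n = (15, -8) with |n| = 17.
|n·M − 56| = |75 − 56| = 19, so the distance is 19/17.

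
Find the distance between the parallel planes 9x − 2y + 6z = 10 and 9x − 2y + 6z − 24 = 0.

14/11

Both planes have normal n = (9, −2, 6), |n| = 11. Any point on the first plane is at distance |24 − 10|/|n| = 14/11 from the second.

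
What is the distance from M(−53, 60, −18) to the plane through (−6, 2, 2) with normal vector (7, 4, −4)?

The plane has equation n·(r − (−6, 2, 2)) = 0, i.e. n·r = -42.
d = |7·(-53) + 4·60 + (-4)·(-18) − (-42)| / √(49 + 16 + 16) = |-17| / 9 = 17/9.

17/9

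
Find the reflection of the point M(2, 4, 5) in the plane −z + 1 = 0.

(2, 4, -3)

n = (0, 0, −1), |n|² = 1, n·M − (-1) = -4, so t = -4/1 = -4.
Foot F = M − (-4)·n = (2, 4, 1); the reflection is 2F − M = (2, 4, −3).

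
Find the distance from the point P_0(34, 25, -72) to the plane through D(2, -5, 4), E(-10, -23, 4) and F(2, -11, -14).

DE = (-12, -18, 0) and DF = (0, -6, -18), so a normal is n = DE × DF = (324, -216, 72).
Then n·(34, 25, -72) - 2016 = -1584.
|n| = √(104976 + 46656 + 5184) = 396, so the distance is |-1584|/396 = 4.

4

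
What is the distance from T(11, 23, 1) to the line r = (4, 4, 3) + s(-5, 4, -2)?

Direction vector d = (-5, 4, -2).
AP = (7, 19, -2), and AP × d = (-30, 24, 123).
|AP × d|² = 16605 and |d|² = 45, so the distance is √(16605/45) = √369 = 3√41.

3√41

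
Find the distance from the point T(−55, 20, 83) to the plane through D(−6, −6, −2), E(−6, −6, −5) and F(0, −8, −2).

DE = (0, 0, −3) and DF = (6, −2, 0), so a normal is n = DE × DF = (−6, −18, 0).
n = (−6, −18, 0); n·P − 144 = -174; |n| = 6√10; distance = 174/(6√10) = 29√10/10.

29√10/10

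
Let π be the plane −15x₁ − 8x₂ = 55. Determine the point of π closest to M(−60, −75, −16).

(15, -35, -16)

n = (−15, −8, 0), |n|² = 289, and n·M − 55 = 1445.
t = 1445/289 = 5, so the foot is M − t·n = (−60, −75, −16) − 5·(−15, −8, 0) = (15, −35, −16).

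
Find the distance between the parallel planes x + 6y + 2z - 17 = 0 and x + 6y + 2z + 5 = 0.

22√41/41

With common normal n = (1, 6, 2) (|n| = √41), the distance is |17 − (-5)|/|n| = 22/√41.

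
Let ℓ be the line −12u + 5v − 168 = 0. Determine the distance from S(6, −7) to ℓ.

275/13

d = |(-12)·6 + 5·(-7) − 168| / √(144 + 25) = |-275|/13 = 275/13.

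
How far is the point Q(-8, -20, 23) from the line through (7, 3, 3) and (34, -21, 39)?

A direction vector is d = (27, -24, 36).
AP = (-15, -23, 20), and AP × d = (-348, 1080, 981).
|AP × d|² = 2249865 and |d|² = 2601, so the distance is √(2249865/2601) = √865.

√865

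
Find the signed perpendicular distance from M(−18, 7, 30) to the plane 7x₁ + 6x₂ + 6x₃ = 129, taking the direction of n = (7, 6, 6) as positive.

n·M − 129 = -33.
|n| = 11, so the signed distance is -33/11 = -3.

-3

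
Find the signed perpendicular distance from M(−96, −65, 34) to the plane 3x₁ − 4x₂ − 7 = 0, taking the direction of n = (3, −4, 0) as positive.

n·M − 7 = -35.
|n| = 5, so the signed distance is -35/5 = -7.

-7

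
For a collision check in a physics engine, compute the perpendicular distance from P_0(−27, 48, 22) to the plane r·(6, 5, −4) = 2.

12/√77

d = |6·(-27) + 5·48 + (-4)·22 − 2| / √(36 + 25 + 16) = |-12| / √77 = 12√77/77.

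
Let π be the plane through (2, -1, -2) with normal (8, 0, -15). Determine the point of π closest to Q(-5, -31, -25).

(-13, -31, -10)

n = (8, 0, -15), |n|² = 289, and n·Q − 46 = 289.
t = 289/289 = 1, so the foot is Q − t·n = (-5, -31, -25) − 1·(8, 0, -15) = (-13, -31, -10).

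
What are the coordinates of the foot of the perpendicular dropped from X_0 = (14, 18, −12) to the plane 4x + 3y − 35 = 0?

n = (4, 3, 0), |n|² = 25, and n·X_0 − 35 = 75.
t = 75/25 = 3, so the foot is X_0 − t·n = (14, 18, −12) − 3·(4, 3, 0) = (2, 9, −12).

(2, 9, -12)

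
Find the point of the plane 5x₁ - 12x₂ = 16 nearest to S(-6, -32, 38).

n = (5, -12, 0), |n|² = 169, and n·S − 16 = 338.
t = 338/169 = 2, so the foot is S − t·n = (-6, -32, 38) − 2·(5, -12, 0) = (-16, -8, 38).

(-16, -8, 38)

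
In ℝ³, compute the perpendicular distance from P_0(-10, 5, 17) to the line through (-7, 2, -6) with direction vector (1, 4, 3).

Direction vector d = (1, 4, 3).
AP = (-3, 3, 23); AP·d = 78, |AP|² = 547, |d|² = 26.
distance² = |AP|² − (AP·d)²/|d|² = 547 − 6084/26 = 313, so the distance is √313.

√313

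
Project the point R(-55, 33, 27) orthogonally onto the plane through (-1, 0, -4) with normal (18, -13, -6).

n = (18, -13, -6), |n|² = 529, and n·R − 6 = -1587.
t = -1587/529 = -3, so the foot is R − t·n = (-55, 33, 27) − (-3)·(18, -13, -6) = (-1, -6, 9).

(-1, -6, 9)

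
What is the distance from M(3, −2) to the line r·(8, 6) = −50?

31/5

d = |8·3 + 6·(-2) − (-50)| / √(64 + 36) = |62|/10 = 31/5.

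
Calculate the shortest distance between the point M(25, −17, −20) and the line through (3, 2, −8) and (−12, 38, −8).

A direction vector is d = (−15, 36, 0).
AP = (22, −19, −12); AP·d = -1014, |AP|² = 989, |d|² = 1521.
distance² = |AP|² − (AP·d)²/|d|² = 989 − 1028196/1521 = 313, so the distance is √313.

√313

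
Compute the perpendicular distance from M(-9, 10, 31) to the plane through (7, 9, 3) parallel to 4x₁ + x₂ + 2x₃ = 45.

√21/3

Parallel planes share the normal n = (4, 1, 2); since (7, 9, 3) lies on the plane, its equation is 4x₁ + x₂ + 2x₃ = 43.
Then n·(-9, 10, 31) - 43 = -7.
|n| = √(16 + 1 + 4) = √21, so the distance is |-7|/√21 = 7/√21.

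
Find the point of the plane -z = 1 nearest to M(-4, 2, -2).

(-4, 2, -1)

The perpendicular from M has direction n = (0, 0, -1): r = (-4, 2, -2) + λ(0, 0, -1).
Substitute into the plane: n·(M + λn) = 1 gives 2 + 1λ = 1, so λ = -1.
Foot = (-4, 2, -2) + (-1)·(0, 0, -1) = (-4, 2, -1).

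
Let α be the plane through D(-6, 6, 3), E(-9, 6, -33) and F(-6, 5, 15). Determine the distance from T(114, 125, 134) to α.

7

DE = (-3, 0, -36) and DF = (0, -1, 12), so a normal is n = DE × DF = (-36, 36, 3).
Then n·(114, 125, 134) - 441 = 357.
|n| = √(1296 + 1296 + 9) = 51, so the distance is |357|/51 = 7.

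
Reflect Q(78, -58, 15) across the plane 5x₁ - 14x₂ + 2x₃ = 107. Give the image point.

n = (5, -14, 2), |n|² = 225, n·Q − 107 = 1125, so t = 1125/225 = 5.
Foot F = Q − 5·n = (53, 12, 5); the reflection is 2F − Q = (28, 82, -5).

(28, 82, -5)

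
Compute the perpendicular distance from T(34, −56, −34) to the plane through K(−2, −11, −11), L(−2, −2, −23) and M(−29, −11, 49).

27/25

KL = (0, 9, −12) and KM = (−27, 0, 60), so a normal is n = KL × KM = (540, 324, 243).
d = |540·34 + 324·(-56) + 243·(-34) − (-7317)| / √(291600 + 104976 + 59049) = |-729| / 675 = 27/25.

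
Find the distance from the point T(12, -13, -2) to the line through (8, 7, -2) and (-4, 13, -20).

6√10

A direction vector is d = (-12, 6, -18).
AP = (4, -20, 0); AP·d = -168, |AP|² = 416, |d|² = 504.
distance² = |AP|² − (AP·d)²/|d|² = 416 − 28224/504 = 360, so the distance is 6√10.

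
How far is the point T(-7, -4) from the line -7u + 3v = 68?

31/√58

d = |(-7)·(-7) + 3·(-4) − 68| / √(49 + 9) = |-31|/√58 = 31/√58.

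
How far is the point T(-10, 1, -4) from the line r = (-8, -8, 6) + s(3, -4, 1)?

9

Direction vector d = (3, -4, 1).
AP = (-2, 9, -10), and AP × d = (-31, -28, -19).
|AP × d|² = 2106 and |d|² = 26, so the distance is √(2106/26) = √81 = 9.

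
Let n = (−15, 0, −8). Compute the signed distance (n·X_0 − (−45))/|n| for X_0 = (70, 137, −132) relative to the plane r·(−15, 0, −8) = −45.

n·X_0 − (-45) = 51.
|n| = 17, so the signed distance is 51/17 = 3.

3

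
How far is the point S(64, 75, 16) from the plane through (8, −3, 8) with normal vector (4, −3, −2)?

26√29/29

The plane has equation n·(r − (8, −3, 8)) = 0, i.e. n·r = 25.
d = |4·64 + (-3)·75 + (-2)·16 − 25| / √(16 + 9 + 4) = |-26| / √29 = 26√29/29.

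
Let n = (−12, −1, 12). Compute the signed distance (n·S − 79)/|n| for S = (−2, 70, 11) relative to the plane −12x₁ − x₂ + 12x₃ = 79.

7/17

n·S − 79 = 7.
|n| = 17, so the signed distance is 7/17.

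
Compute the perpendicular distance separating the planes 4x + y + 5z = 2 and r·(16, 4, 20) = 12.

Divide the second equation by 4 to match normals: 4x + y + 5z = 3.
Both planes have normal n = (4, 1, 5), |n| = √42. Any point on the first plane is at distance |3 − 2|/|n| = 1/√42 from the second.

1/√42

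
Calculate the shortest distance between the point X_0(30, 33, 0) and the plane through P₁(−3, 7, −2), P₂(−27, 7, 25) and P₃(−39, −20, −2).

1/17

P₁P₂ = (−24, 0, 27) and P₁P₃ = (−36, −27, 0), so a normal is n = P₁P₂ × P₁P₃ = (729, −972, 648).
n = (729, −972, 648); n·P − (-10287) = 81; |n| = 1377; distance = 81/1377 = 1/17.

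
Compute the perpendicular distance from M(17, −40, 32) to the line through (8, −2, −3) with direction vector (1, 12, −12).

Direction vector d = (1, 12, −12).
AP = (9, −38, 35), and AP × d = (36, 143, 146).
|AP × d|² = 43061 and |d|² = 289, so the distance is √(43061/289) = √149.

√149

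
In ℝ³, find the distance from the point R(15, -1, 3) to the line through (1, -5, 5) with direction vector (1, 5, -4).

Direction vector d = (1, 5, -4).
AP = (14, 4, -2), and AP × d = (-6, 54, 66).
|AP × d|² = 7308 and |d|² = 42, so the distance is √(7308/42) = √174.

√174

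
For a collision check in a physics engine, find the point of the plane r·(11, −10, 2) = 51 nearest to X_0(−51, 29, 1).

n = (11, −10, 2), |n|² = 225, and n·X_0 − 51 = -900.
t = -900/225 = -4, so the foot is X_0 − t·n = (−51, 29, 1) − (-4)·(11, −10, 2) = (−7, −11, 9).

(-7, -11, 9)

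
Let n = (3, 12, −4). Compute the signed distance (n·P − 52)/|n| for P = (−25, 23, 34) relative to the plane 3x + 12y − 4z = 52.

n·P − 52 = 13.
|n| = 13, so the signed distance is 13/13 = 1.

1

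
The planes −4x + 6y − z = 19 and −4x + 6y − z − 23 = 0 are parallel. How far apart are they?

Both planes have normal n = (−4, 6, −1), |n| = √53. Any point on the first plane is at distance |23 − 19|/|n| = 4/√53 from the second.

4√53/53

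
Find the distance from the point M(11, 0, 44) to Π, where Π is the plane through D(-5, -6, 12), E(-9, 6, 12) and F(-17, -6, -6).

10/√14

DE = (-4, 12, 0) and DF = (-12, 0, -18), so a normal is n = DE × DF = (-216, -72, 144).
d = |(-216)·11 + (-72)·0 + 144·44 − 3240| / √(46656 + 5184 + 20736) = |720| / (72√14) = 10/√14.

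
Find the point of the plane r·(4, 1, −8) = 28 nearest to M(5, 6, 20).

(13, 8, 4)

The perpendicular from M has direction n = (4, 1, −8): r = (5, 6, 20) + λ(4, 1, −8).
Substitute into the plane: n·(M + λn) = 28 gives -134 + 81λ = 28, so λ = 2.
Foot = (5, 6, 20) + 2·(4, 1, −8) = (13, 8, 4).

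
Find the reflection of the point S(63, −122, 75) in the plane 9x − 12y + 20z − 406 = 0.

(-27, -2, -125)

With n = (9, −12, 20), the signed offset is (n·S − 406)/|n|² = 3125/625 = 5.
S' = S − 2t·n = (63, −122, 75) − 10·(9, −12, 20) = (−27, −2, −125).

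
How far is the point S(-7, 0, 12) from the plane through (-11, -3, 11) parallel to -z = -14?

Parallel planes share the normal n = (0, 0, -1); since (-11, -3, 11) lies on the plane, its equation is -z = -11.
Then n·(-7, 0, 12) - (-11) = -1.
|n| = √(0 + 0 + 1) = 1, so the distance is |-1|/1 = 1.

1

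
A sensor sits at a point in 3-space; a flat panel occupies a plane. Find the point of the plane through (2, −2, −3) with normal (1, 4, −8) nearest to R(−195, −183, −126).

(-1762/9, -1675/9, -1078/9)

The perpendicular from R has direction n = (1, 4, −8): r = (−195, −183, −126) + λ(1, 4, −8).
Substitute into the plane: n·(R + λn) = 18 gives 81 + 81λ = 18, so λ = -7/9.
Foot = (−195, −183, −126) + (-7/9)·(1, 4, −8) = (−1762/9, −1675/9, −1078/9).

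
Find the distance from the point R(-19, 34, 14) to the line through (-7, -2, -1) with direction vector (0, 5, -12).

Direction vector d = (0, 5, -12).
AP = (-12, 36, 15), and AP × d = (-507, -144, -60).
|AP × d|² = 281385 and |d|² = 169, so the distance is √(281385/169) = √1665 = 3√185.

3√185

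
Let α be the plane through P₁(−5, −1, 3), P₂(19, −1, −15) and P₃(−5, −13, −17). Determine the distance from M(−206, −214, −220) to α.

P₁P₂ = (24, 0, −18) and P₁P₃ = (0, −12, −20), so a normal is n = P₁P₂ × P₁P₃ = (−216, 480, −288).
n = (−216, 480, −288); n·P − (-264) = 5400; |n| = 600; distance = 5400/600 = 9.

9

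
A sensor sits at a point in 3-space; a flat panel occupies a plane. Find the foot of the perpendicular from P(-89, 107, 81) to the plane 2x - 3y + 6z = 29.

(-611/7, 731/7, 603/7)

n = (2, -3, 6), |n|² = 49, and n·P − 29 = -42.
t = -42/49 = -6/7, so the foot is P − t·n = (-89, 107, 81) − (-6/7)·(2, -3, 6) = (-611/7, 731/7, 603/7).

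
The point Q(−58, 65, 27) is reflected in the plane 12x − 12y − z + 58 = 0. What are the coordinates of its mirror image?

(62, -55, 17)

n = (12, −12, −1), |n|² = 289, n·Q − (-58) = -1445, so t = -1445/289 = -5.
Foot F = Q − (-5)·n = (2, 5, 22); the reflection is 2F − Q = (62, −55, 17).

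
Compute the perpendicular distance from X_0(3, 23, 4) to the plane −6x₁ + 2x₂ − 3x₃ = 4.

d = |(-6)·3 + 2·23 + (-3)·4 − 4| / √(36 + 4 + 9) = |12| / 7 = 12/7.

12/7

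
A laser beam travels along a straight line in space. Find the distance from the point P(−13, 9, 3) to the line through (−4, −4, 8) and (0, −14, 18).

A direction vector is d = (4, −10, 10).
AP = (−9, 13, −5), and AP × d = (80, 70, 38).
|AP × d|² = 12744 and |d|² = 216, so the distance is √(12744/216) = √59.

√59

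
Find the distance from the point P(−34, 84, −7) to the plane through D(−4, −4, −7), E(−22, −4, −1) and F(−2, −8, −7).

28√41/41

DE = (−18, 0, 6) and DF = (2, −4, 0), so a normal is n = DE × DF = (24, 12, 72).
d = |24·(-34) + 12·84 + 72·(-7) − (-648)| / √(576 + 144 + 5184) = |336| / (12√41) = 28√41/41.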